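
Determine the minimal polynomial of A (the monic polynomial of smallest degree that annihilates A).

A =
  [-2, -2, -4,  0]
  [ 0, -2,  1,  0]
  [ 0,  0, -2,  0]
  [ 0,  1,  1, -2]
x^3 + 6*x^2 + 12*x + 8

The characteristic polynomial is χ_A(x) = (x + 2)^4, so the eigenvalues are known. The minimal polynomial is
  m_A(x) = Π_λ (x − λ)^{k_λ}
where k_λ is the size of the *largest* Jordan block for λ (equivalently, the smallest k with (A − λI)^k v = 0 for every generalised eigenvector v of λ).

  λ = -2: largest Jordan block has size 3, contributing (x + 2)^3

So m_A(x) = (x + 2)^3 = x^3 + 6*x^2 + 12*x + 8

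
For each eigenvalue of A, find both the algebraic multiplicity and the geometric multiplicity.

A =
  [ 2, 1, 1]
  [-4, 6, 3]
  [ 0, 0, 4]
λ = 4: alg = 3, geom = 1

Step 1 — factor the characteristic polynomial to read off the algebraic multiplicities:
  χ_A(x) = (x - 4)^3

Step 2 — compute geometric multiplicities via the rank-nullity identity g(λ) = n − rank(A − λI):
  rank(A − (4)·I) = 2, so dim ker(A − (4)·I) = n − 2 = 1

Summary:
  λ = 4: algebraic multiplicity = 3, geometric multiplicity = 1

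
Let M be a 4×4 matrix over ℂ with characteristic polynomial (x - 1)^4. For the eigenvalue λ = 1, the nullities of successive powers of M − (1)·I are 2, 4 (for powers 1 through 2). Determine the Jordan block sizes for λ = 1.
Block sizes for λ = 1: [2, 2]

From the dimensions of kernels of powers, the number of Jordan blocks of size at least j is d_j − d_{j−1} where d_j = dim ker(N^j) (with d_0 = 0). Computing the differences gives [2, 2].
The number of blocks of size exactly k is (#blocks of size ≥ k) − (#blocks of size ≥ k + 1), so the partition is: 2 block(s) of size 2.
In nonincreasing order the block sizes are [2, 2].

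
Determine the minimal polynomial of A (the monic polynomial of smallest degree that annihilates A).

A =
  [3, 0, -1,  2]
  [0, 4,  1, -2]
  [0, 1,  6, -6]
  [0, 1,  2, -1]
x^3 - 9*x^2 + 27*x - 27

The characteristic polynomial is χ_A(x) = (x - 3)^4, so the eigenvalues are known. The minimal polynomial is
  m_A(x) = Π_λ (x − λ)^{k_λ}
where k_λ is the size of the *largest* Jordan block for λ (equivalently, the smallest k with (A − λI)^k v = 0 for every generalised eigenvector v of λ).

  λ = 3: largest Jordan block has size 3, contributing (x − 3)^3

So m_A(x) = (x - 3)^3 = x^3 - 9*x^2 + 27*x - 27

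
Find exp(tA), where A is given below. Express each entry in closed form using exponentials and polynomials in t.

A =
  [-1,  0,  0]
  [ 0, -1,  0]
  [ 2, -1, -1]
e^{tA} =
  [exp(-t), 0, 0]
  [0, exp(-t), 0]
  [2*t*exp(-t), -t*exp(-t), exp(-t)]

Strategy: write A = P · J · P⁻¹ where J is a Jordan canonical form, so e^{tA} = P · e^{tJ} · P⁻¹, and e^{tJ} can be computed block-by-block.

A has Jordan form
J =
  [-1,  1,  0]
  [ 0, -1,  0]
  [ 0,  0, -1]
(up to reordering of blocks).

Per-block formulas:
  For a 2×2 Jordan block J_2(-1): exp(t · J_2(-1)) = e^(-1t)·(I + t·N), where N is the 2×2 nilpotent shift.
  For a 1×1 block at λ = -1: exp(t · [-1]) = [e^(-1t)].

After assembling e^{tJ} and conjugating by P, we get:

e^{tA} =
  [exp(-t), 0, 0]
  [0, exp(-t), 0]
  [2*t*exp(-t), -t*exp(-t), exp(-t)]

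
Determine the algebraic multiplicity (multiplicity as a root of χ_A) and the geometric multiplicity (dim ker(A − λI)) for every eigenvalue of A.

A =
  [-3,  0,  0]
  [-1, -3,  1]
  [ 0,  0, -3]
λ = -3: alg = 3, geom = 2

Step 1 — factor the characteristic polynomial to read off the algebraic multiplicities:
  χ_A(x) = (x + 3)^3

Step 2 — compute geometric multiplicities via the rank-nullity identity g(λ) = n − rank(A − λI):
  rank(A − (-3)·I) = 1, so dim ker(A − (-3)·I) = n − 1 = 2

Summary:
  λ = -3: algebraic multiplicity = 3, geometric multiplicity = 2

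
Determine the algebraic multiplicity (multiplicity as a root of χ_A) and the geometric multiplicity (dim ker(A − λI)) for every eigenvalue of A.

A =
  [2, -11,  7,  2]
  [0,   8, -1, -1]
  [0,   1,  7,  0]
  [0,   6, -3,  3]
λ = 2: alg = 1, geom = 1; λ = 6: alg = 3, geom = 1

Step 1 — factor the characteristic polynomial to read off the algebraic multiplicities:
  χ_A(x) = (x - 6)^3*(x - 2)

Step 2 — compute geometric multiplicities via the rank-nullity identity g(λ) = n − rank(A − λI):
  rank(A − (2)·I) = 3, so dim ker(A − (2)·I) = n − 3 = 1
  rank(A − (6)·I) = 3, so dim ker(A − (6)·I) = n − 3 = 1

Summary:
  λ = 2: algebraic multiplicity = 1, geometric multiplicity = 1
  λ = 6: algebraic multiplicity = 3, geometric multiplicity = 1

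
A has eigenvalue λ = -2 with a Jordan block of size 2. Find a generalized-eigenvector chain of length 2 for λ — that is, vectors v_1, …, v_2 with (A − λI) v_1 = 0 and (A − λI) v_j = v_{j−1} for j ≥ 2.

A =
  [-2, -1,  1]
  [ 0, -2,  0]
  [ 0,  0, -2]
A Jordan chain for λ = -2 of length 2:
v_1 = (-1, 0, 0)ᵀ
v_2 = (0, 1, 0)ᵀ

Let N = A − (-2)·I. We want v_2 with N^2 v_2 = 0 but N^1 v_2 ≠ 0; then v_{j-1} := N · v_j for j = 2, …, 2.

Pick v_2 = (0, 1, 0)ᵀ.
Then v_1 = N · v_2 = (-1, 0, 0)ᵀ.

Sanity check: (A − (-2)·I) v_1 = (0, 0, 0)ᵀ = 0. ✓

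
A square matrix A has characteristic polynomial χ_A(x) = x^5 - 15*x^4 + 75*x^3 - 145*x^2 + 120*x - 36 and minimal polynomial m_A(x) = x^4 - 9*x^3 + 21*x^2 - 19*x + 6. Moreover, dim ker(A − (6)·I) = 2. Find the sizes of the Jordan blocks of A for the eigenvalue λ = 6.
Block sizes for λ = 6: [1, 1]

Step 1 — from the characteristic polynomial, algebraic multiplicity of λ = 6 is 2. From dim ker(A − (6)·I) = 2, there are exactly 2 Jordan blocks for λ = 6.
Step 2 — from the minimal polynomial, the factor (x − 6) tells us the largest block for λ = 6 has size 1.
Step 3 — with total size 2, 2 blocks, and largest block 1, the block sizes (in nonincreasing order) are [1, 1].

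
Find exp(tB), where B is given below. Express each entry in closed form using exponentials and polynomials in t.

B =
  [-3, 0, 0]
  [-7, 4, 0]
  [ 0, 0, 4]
e^{tB} =
  [exp(-3*t), 0, 0]
  [-exp(4*t) + exp(-3*t), exp(4*t), 0]
  [0, 0, exp(4*t)]

Strategy: write B = P · J · P⁻¹ where J is a Jordan canonical form, so e^{tB} = P · e^{tJ} · P⁻¹, and e^{tJ} can be computed block-by-block.

B has Jordan form
J =
  [-3, 0, 0]
  [ 0, 4, 0]
  [ 0, 0, 4]
(up to reordering of blocks).

Per-block formulas:
  For a 1×1 block at λ = 4: exp(t · [4]) = [e^(4t)].
  For a 1×1 block at λ = -3: exp(t · [-3]) = [e^(-3t)].

After assembling e^{tJ} and conjugating by P, we get:

e^{tB} =
  [exp(-3*t), 0, 0]
  [-exp(4*t) + exp(-3*t), exp(4*t), 0]
  [0, 0, exp(4*t)]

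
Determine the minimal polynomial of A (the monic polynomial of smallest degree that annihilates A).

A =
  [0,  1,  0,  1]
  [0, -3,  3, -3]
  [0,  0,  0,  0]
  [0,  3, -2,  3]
x^3

The characteristic polynomial is χ_A(x) = x^4, so the eigenvalues are known. The minimal polynomial is
  m_A(x) = Π_λ (x − λ)^{k_λ}
where k_λ is the size of the *largest* Jordan block for λ (equivalently, the smallest k with (A − λI)^k v = 0 for every generalised eigenvector v of λ).

  λ = 0: largest Jordan block has size 3, contributing (x − 0)^3

So m_A(x) = x^3 = x^3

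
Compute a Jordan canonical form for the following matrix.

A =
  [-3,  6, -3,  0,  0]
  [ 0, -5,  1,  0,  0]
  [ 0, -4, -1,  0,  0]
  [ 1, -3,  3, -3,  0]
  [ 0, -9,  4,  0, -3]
J_3(-3) ⊕ J_2(-3)

The characteristic polynomial is
  det(x·I − A) = x^5 + 15*x^4 + 90*x^3 + 270*x^2 + 405*x + 243 = (x + 3)^5

Eigenvalues and multiplicities (the geometric multiplicity of λ is n − rank(A − λI), which equals the number of Jordan blocks for λ):
  λ = -3: algebraic multiplicity = 5, geometric multiplicity = 2

Determining the block sizes for each eigenvalue:
  λ = -3: with am = 5 and gm = 2, the partition is not yet determined (e.g. several partitions of 5 into 2 parts exist). Let N = A − (-3)·I. Computing rank(N^1) = 3, rank(N^2) = 1, rank(N^3) = 0; the number of blocks of size ≥ j is rank(N^{j−1}) − rank(N^j), giving [2, 2, 1]. So we have 1 block(s) of size 3, 1 block(s) of size 2 → block sizes [3, 2]

Assembling the blocks gives a Jordan form
J =
  [-3,  1,  0,  0,  0]
  [ 0, -3,  1,  0,  0]
  [ 0,  0, -3,  0,  0]
  [ 0,  0,  0, -3,  1]
  [ 0,  0,  0,  0, -3]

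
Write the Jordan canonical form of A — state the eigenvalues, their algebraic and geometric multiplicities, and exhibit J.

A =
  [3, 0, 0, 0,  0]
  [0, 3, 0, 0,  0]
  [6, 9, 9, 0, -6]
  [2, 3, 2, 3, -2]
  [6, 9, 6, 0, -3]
J_2(3) ⊕ J_1(3) ⊕ J_1(3) ⊕ J_1(3)

The characteristic polynomial is
  det(x·I − A) = x^5 - 15*x^4 + 90*x^3 - 270*x^2 + 405*x - 243 = (x - 3)^5

Eigenvalues and multiplicities (the geometric multiplicity of λ is n − rank(A − λI), which equals the number of Jordan blocks for λ):
  λ = 3: algebraic multiplicity = 5, geometric multiplicity = 4

Determining the block sizes for each eigenvalue:
  λ = 3: 4 blocks summing to 5 forces exactly one block of size 2 and the rest size 1 → block sizes [2, 1, 1, 1]

Assembling the blocks gives a Jordan form
J =
  [3, 1, 0, 0, 0]
  [0, 3, 0, 0, 0]
  [0, 0, 3, 0, 0]
  [0, 0, 0, 3, 0]
  [0, 0, 0, 0, 3]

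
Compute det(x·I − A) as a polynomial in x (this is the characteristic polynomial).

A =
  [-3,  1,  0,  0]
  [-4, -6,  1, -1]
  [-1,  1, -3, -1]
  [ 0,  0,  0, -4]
x^4 + 16*x^3 + 96*x^2 + 256*x + 256

Expanding det(x·I − A) (e.g. by cofactor expansion or by noting that A is similar to its Jordan form J, which has the same characteristic polynomial as A) gives
  χ_A(x) = x^4 + 16*x^3 + 96*x^2 + 256*x + 256
which factors as (x + 4)^4. The eigenvalues (with algebraic multiplicities) are λ = -4 with multiplicity 4.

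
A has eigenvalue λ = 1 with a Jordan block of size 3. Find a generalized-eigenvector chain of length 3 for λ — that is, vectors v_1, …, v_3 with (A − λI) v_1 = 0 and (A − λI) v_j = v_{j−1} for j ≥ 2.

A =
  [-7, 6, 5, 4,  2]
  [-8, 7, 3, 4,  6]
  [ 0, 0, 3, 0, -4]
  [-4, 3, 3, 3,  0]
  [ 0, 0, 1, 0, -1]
A Jordan chain for λ = 1 of length 3:
v_1 = (2, 2, 0, 1, 0)ᵀ
v_2 = (5, 3, 2, 3, 1)ᵀ
v_3 = (0, 0, 1, 0, 0)ᵀ

Let N = A − (1)·I. We want v_3 with N^3 v_3 = 0 but N^2 v_3 ≠ 0; then v_{j-1} := N · v_j for j = 3, …, 2.

Pick v_3 = (0, 0, 1, 0, 0)ᵀ.
Then v_2 = N · v_3 = (5, 3, 2, 3, 1)ᵀ.
Then v_1 = N · v_2 = (2, 2, 0, 1, 0)ᵀ.

Sanity check: (A − (1)·I) v_1 = (0, 0, 0, 0, 0)ᵀ = 0. ✓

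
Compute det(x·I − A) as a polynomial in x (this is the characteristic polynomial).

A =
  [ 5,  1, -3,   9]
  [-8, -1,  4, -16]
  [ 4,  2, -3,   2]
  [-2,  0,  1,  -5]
x^4 + 4*x^3 + 6*x^2 + 4*x + 1

Expanding det(x·I − A) (e.g. by cofactor expansion or by noting that A is similar to its Jordan form J, which has the same characteristic polynomial as A) gives
  χ_A(x) = x^4 + 4*x^3 + 6*x^2 + 4*x + 1
which factors as (x + 1)^4. The eigenvalues (with algebraic multiplicities) are λ = -1 with multiplicity 4.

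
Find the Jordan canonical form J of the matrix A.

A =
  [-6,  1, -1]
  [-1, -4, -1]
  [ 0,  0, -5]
J_2(-5) ⊕ J_1(-5)

The characteristic polynomial is
  det(x·I − A) = x^3 + 15*x^2 + 75*x + 125 = (x + 5)^3

Eigenvalues and multiplicities (the geometric multiplicity of λ is n − rank(A − λI), which equals the number of Jordan blocks for λ):
  λ = -5: algebraic multiplicity = 3, geometric multiplicity = 2

Determining the block sizes for each eigenvalue:
  λ = -5: 2 blocks summing to 3 forces exactly one block of size 2 and the rest size 1 → block sizes [2, 1]

Assembling the blocks gives a Jordan form
J =
  [-5,  1,  0]
  [ 0, -5,  0]
  [ 0,  0, -5]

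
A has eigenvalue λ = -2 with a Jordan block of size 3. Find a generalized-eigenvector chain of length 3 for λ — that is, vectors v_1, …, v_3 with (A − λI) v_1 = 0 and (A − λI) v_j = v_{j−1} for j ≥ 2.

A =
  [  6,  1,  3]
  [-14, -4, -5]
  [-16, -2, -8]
A Jordan chain for λ = -2 of length 3:
v_1 = (2, -4, -4)ᵀ
v_2 = (8, -14, -16)ᵀ
v_3 = (1, 0, 0)ᵀ

Let N = A − (-2)·I. We want v_3 with N^3 v_3 = 0 but N^2 v_3 ≠ 0; then v_{j-1} := N · v_j for j = 3, …, 2.

Pick v_3 = (1, 0, 0)ᵀ.
Then v_2 = N · v_3 = (8, -14, -16)ᵀ.
Then v_1 = N · v_2 = (2, -4, -4)ᵀ.

Sanity check: (A − (-2)·I) v_1 = (0, 0, 0)ᵀ = 0. ✓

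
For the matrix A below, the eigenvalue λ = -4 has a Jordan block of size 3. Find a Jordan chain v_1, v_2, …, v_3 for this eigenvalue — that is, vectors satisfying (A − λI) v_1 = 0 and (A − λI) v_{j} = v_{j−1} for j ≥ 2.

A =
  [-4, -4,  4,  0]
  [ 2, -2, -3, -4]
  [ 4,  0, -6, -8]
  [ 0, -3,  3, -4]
A Jordan chain for λ = -4 of length 3:
v_1 = (8, -8, -8, 6)ᵀ
v_2 = (0, 2, 4, 0)ᵀ
v_3 = (1, 0, 0, 0)ᵀ

Let N = A − (-4)·I. We want v_3 with N^3 v_3 = 0 but N^2 v_3 ≠ 0; then v_{j-1} := N · v_j for j = 3, …, 2.

Pick v_3 = (1, 0, 0, 0)ᵀ.
Then v_2 = N · v_3 = (0, 2, 4, 0)ᵀ.
Then v_1 = N · v_2 = (8, -8, -8, 6)ᵀ.

Sanity check: (A − (-4)·I) v_1 = (0, 0, 0, 0)ᵀ = 0. ✓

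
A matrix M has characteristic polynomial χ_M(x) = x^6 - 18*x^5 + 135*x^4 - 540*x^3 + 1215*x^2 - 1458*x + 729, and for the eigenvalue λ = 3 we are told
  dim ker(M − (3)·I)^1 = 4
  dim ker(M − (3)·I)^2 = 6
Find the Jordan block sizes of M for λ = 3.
Block sizes for λ = 3: [2, 2, 1, 1]

From the dimensions of kernels of powers, the number of Jordan blocks of size at least j is d_j − d_{j−1} where d_j = dim ker(N^j) (with d_0 = 0). Computing the differences gives [4, 2].
The number of blocks of size exactly k is (#blocks of size ≥ k) − (#blocks of size ≥ k + 1), so the partition is: 2 block(s) of size 1, 2 block(s) of size 2.
In nonincreasing order the block sizes are [2, 2, 1, 1].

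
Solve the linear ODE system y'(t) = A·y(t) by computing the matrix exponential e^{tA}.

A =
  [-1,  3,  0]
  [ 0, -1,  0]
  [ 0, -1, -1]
e^{tA} =
  [exp(-t), 3*t*exp(-t), 0]
  [0, exp(-t), 0]
  [0, -t*exp(-t), exp(-t)]

Strategy: write A = P · J · P⁻¹ where J is a Jordan canonical form, so e^{tA} = P · e^{tJ} · P⁻¹, and e^{tJ} can be computed block-by-block.

A has Jordan form
J =
  [-1,  1,  0]
  [ 0, -1,  0]
  [ 0,  0, -1]
(up to reordering of blocks).

Per-block formulas:
  For a 1×1 block at λ = -1: exp(t · [-1]) = [e^(-1t)].
  For a 2×2 Jordan block J_2(-1): exp(t · J_2(-1)) = e^(-1t)·(I + t·N), where N is the 2×2 nilpotent shift.

After assembling e^{tJ} and conjugating by P, we get:

e^{tA} =
  [exp(-t), 3*t*exp(-t), 0]
  [0, exp(-t), 0]
  [0, -t*exp(-t), exp(-t)]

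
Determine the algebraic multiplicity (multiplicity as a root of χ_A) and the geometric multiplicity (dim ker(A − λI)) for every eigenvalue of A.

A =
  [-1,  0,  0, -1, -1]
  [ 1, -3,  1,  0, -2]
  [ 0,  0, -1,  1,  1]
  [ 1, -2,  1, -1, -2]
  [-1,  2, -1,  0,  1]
λ = -1: alg = 5, geom = 3

Step 1 — factor the characteristic polynomial to read off the algebraic multiplicities:
  χ_A(x) = (x + 1)^5

Step 2 — compute geometric multiplicities via the rank-nullity identity g(λ) = n − rank(A − λI):
  rank(A − (-1)·I) = 2, so dim ker(A − (-1)·I) = n − 2 = 3

Summary:
  λ = -1: algebraic multiplicity = 5, geometric multiplicity = 3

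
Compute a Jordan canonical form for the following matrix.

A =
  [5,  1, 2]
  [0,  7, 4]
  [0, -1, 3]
J_2(5) ⊕ J_1(5)

The characteristic polynomial is
  det(x·I − A) = x^3 - 15*x^2 + 75*x - 125 = (x - 5)^3

Eigenvalues and multiplicities (the geometric multiplicity of λ is n − rank(A − λI), which equals the number of Jordan blocks for λ):
  λ = 5: algebraic multiplicity = 3, geometric multiplicity = 2

Determining the block sizes for each eigenvalue:
  λ = 5: 2 blocks summing to 3 forces exactly one block of size 2 and the rest size 1 → block sizes [2, 1]

Assembling the blocks gives a Jordan form
J =
  [5, 1, 0]
  [0, 5, 0]
  [0, 0, 5]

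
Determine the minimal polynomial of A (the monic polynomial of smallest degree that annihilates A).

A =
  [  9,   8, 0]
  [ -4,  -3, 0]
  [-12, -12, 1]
x^2 - 6*x + 5

The characteristic polynomial is χ_A(x) = (x - 5)*(x - 1)^2, so the eigenvalues are known. The minimal polynomial is
  m_A(x) = Π_λ (x − λ)^{k_λ}
where k_λ is the size of the *largest* Jordan block for λ (equivalently, the smallest k with (A − λI)^k v = 0 for every generalised eigenvector v of λ).

  λ = 1: largest Jordan block has size 1, contributing (x − 1)
  λ = 5: largest Jordan block has size 1, contributing (x − 5)

So m_A(x) = (x - 5)*(x - 1) = x^2 - 6*x + 5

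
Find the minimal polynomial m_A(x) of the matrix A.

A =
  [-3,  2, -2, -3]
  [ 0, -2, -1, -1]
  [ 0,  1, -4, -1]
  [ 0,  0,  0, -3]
x^2 + 6*x + 9

The characteristic polynomial is χ_A(x) = (x + 3)^4, so the eigenvalues are known. The minimal polynomial is
  m_A(x) = Π_λ (x − λ)^{k_λ}
where k_λ is the size of the *largest* Jordan block for λ (equivalently, the smallest k with (A − λI)^k v = 0 for every generalised eigenvector v of λ).

  λ = -3: largest Jordan block has size 2, contributing (x + 3)^2

So m_A(x) = (x + 3)^2 = x^2 + 6*x + 9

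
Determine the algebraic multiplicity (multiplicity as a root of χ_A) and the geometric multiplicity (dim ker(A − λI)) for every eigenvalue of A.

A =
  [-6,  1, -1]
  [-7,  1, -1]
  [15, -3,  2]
λ = -1: alg = 3, geom = 1

Step 1 — factor the characteristic polynomial to read off the algebraic multiplicities:
  χ_A(x) = (x + 1)^3

Step 2 — compute geometric multiplicities via the rank-nullity identity g(λ) = n − rank(A − λI):
  rank(A − (-1)·I) = 2, so dim ker(A − (-1)·I) = n − 2 = 1

Summary:
  λ = -1: algebraic multiplicity = 3, geometric multiplicity = 1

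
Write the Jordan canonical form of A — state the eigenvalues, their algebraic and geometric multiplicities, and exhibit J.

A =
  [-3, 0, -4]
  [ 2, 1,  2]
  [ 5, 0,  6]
J_1(1) ⊕ J_1(1) ⊕ J_1(2)

The characteristic polynomial is
  det(x·I − A) = x^3 - 4*x^2 + 5*x - 2 = (x - 2)*(x - 1)^2

Eigenvalues and multiplicities (the geometric multiplicity of λ is n − rank(A − λI), which equals the number of Jordan blocks for λ):
  λ = 1: algebraic multiplicity = 2, geometric multiplicity = 2
  λ = 2: algebraic multiplicity = 1, geometric multiplicity = 1

Determining the block sizes for each eigenvalue:
  λ = 1: gm = am = 2, so every block has size 1 → block sizes [1, 1]
  λ = 2: one block (gm = 1), so the single block has size am = 1 → block sizes [1]

Assembling the blocks gives a Jordan form
J =
  [1, 0, 0]
  [0, 1, 0]
  [0, 0, 2]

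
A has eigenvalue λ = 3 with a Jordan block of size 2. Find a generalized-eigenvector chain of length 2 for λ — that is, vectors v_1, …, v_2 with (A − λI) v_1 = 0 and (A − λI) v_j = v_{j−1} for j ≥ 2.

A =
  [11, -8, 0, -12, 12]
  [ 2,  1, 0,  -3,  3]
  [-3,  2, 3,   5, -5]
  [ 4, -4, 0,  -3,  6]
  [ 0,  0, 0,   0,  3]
A Jordan chain for λ = 3 of length 2:
v_1 = (8, 2, -3, 4, 0)ᵀ
v_2 = (1, 0, 0, 0, 0)ᵀ

Let N = A − (3)·I. We want v_2 with N^2 v_2 = 0 but N^1 v_2 ≠ 0; then v_{j-1} := N · v_j for j = 2, …, 2.

Pick v_2 = (1, 0, 0, 0, 0)ᵀ.
Then v_1 = N · v_2 = (8, 2, -3, 4, 0)ᵀ.

Sanity check: (A − (3)·I) v_1 = (0, 0, 0, 0, 0)ᵀ = 0. ✓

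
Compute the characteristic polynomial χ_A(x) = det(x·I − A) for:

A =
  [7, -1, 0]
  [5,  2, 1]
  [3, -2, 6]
x^3 - 15*x^2 + 75*x - 125

Expanding det(x·I − A) (e.g. by cofactor expansion or by noting that A is similar to its Jordan form J, which has the same characteristic polynomial as A) gives
  χ_A(x) = x^3 - 15*x^2 + 75*x - 125
which factors as (x - 5)^3. The eigenvalues (with algebraic multiplicities) are λ = 5 with multiplicity 3.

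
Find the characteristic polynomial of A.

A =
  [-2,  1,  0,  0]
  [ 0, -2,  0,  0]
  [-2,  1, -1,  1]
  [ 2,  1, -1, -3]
x^4 + 8*x^3 + 24*x^2 + 32*x + 16

Expanding det(x·I − A) (e.g. by cofactor expansion or by noting that A is similar to its Jordan form J, which has the same characteristic polynomial as A) gives
  χ_A(x) = x^4 + 8*x^3 + 24*x^2 + 32*x + 16
which factors as (x + 2)^4. The eigenvalues (with algebraic multiplicities) are λ = -2 with multiplicity 4.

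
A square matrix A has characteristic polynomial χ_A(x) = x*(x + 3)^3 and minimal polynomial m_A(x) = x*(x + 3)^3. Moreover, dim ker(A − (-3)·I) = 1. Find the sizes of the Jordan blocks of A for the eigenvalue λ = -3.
Block sizes for λ = -3: [3]

Step 1 — from the characteristic polynomial, algebraic multiplicity of λ = -3 is 3. From dim ker(A − (-3)·I) = 1, there are exactly 1 Jordan blocks for λ = -3.
Step 2 — from the minimal polynomial, the factor (x + 3)^3 tells us the largest block for λ = -3 has size 3.
Step 3 — with total size 3, 1 blocks, and largest block 3, the block sizes (in nonincreasing order) are [3].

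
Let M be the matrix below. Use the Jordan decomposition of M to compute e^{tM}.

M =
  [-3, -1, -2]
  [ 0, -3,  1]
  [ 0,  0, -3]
e^{tM} =
  [exp(-3*t), -t*exp(-3*t), -t^2*exp(-3*t)/2 - 2*t*exp(-3*t)]
  [0, exp(-3*t), t*exp(-3*t)]
  [0, 0, exp(-3*t)]

Strategy: write M = P · J · P⁻¹ where J is a Jordan canonical form, so e^{tM} = P · e^{tJ} · P⁻¹, and e^{tJ} can be computed block-by-block.

M has Jordan form
J =
  [-3,  1,  0]
  [ 0, -3,  1]
  [ 0,  0, -3]
(up to reordering of blocks).

Per-block formulas:
  For a 3×3 Jordan block J_3(-3): exp(t · J_3(-3)) = e^(-3t)·(I + t·N + (t^2/2)·N^2), where N is the 3×3 nilpotent shift.

After assembling e^{tJ} and conjugating by P, we get:

e^{tM} =
  [exp(-3*t), -t*exp(-3*t), -t^2*exp(-3*t)/2 - 2*t*exp(-3*t)]
  [0, exp(-3*t), t*exp(-3*t)]
  [0, 0, exp(-3*t)]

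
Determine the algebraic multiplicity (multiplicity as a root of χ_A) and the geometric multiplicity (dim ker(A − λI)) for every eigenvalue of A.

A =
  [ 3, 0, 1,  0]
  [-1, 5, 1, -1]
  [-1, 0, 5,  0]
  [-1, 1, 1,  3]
λ = 4: alg = 4, geom = 2

Step 1 — factor the characteristic polynomial to read off the algebraic multiplicities:
  χ_A(x) = (x - 4)^4

Step 2 — compute geometric multiplicities via the rank-nullity identity g(λ) = n − rank(A − λI):
  rank(A − (4)·I) = 2, so dim ker(A − (4)·I) = n − 2 = 2

Summary:
  λ = 4: algebraic multiplicity = 4, geometric multiplicity = 2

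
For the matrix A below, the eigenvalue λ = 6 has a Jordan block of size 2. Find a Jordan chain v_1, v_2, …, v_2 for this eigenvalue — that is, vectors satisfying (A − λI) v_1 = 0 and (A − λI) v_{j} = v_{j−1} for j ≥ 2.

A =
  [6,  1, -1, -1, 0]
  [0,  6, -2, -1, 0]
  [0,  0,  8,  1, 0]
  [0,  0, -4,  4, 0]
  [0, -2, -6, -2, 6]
A Jordan chain for λ = 6 of length 2:
v_1 = (1, 0, 0, 0, -2)ᵀ
v_2 = (0, 1, 0, 0, 0)ᵀ

Let N = A − (6)·I. We want v_2 with N^2 v_2 = 0 but N^1 v_2 ≠ 0; then v_{j-1} := N · v_j for j = 2, …, 2.

Pick v_2 = (0, 1, 0, 0, 0)ᵀ.
Then v_1 = N · v_2 = (1, 0, 0, 0, -2)ᵀ.

Sanity check: (A − (6)·I) v_1 = (0, 0, 0, 0, 0)ᵀ = 0. ✓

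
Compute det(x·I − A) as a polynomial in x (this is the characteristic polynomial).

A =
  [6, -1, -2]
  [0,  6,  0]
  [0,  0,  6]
x^3 - 18*x^2 + 108*x - 216

Expanding det(x·I − A) (e.g. by cofactor expansion or by noting that A is similar to its Jordan form J, which has the same characteristic polynomial as A) gives
  χ_A(x) = x^3 - 18*x^2 + 108*x - 216
which factors as (x - 6)^3. The eigenvalues (with algebraic multiplicities) are λ = 6 with multiplicity 3.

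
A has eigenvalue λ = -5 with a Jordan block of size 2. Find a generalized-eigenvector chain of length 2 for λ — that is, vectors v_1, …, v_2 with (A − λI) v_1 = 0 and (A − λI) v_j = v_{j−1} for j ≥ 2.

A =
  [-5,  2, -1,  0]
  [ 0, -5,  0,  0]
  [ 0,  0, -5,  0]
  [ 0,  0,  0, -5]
A Jordan chain for λ = -5 of length 2:
v_1 = (2, 0, 0, 0)ᵀ
v_2 = (0, 1, 0, 0)ᵀ

Let N = A − (-5)·I. We want v_2 with N^2 v_2 = 0 but N^1 v_2 ≠ 0; then v_{j-1} := N · v_j for j = 2, …, 2.

Pick v_2 = (0, 1, 0, 0)ᵀ.
Then v_1 = N · v_2 = (2, 0, 0, 0)ᵀ.

Sanity check: (A − (-5)·I) v_1 = (0, 0, 0, 0)ᵀ = 0. ✓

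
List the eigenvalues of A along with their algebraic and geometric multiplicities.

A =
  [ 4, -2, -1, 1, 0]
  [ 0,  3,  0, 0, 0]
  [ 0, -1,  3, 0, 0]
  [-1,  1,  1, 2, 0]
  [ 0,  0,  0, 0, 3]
λ = 3: alg = 5, geom = 3

Step 1 — factor the characteristic polynomial to read off the algebraic multiplicities:
  χ_A(x) = (x - 3)^5

Step 2 — compute geometric multiplicities via the rank-nullity identity g(λ) = n − rank(A − λI):
  rank(A − (3)·I) = 2, so dim ker(A − (3)·I) = n − 2 = 3

Summary:
  λ = 3: algebraic multiplicity = 5, geometric multiplicity = 3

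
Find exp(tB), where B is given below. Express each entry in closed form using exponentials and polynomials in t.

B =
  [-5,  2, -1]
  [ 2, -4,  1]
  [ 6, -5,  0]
e^{tB} =
  [t^2*exp(-3*t) - 2*t*exp(-3*t) + exp(-3*t), -t^2*exp(-3*t)/2 + 2*t*exp(-3*t), t^2*exp(-3*t)/2 - t*exp(-3*t)]
  [2*t*exp(-3*t), -t*exp(-3*t) + exp(-3*t), t*exp(-3*t)]
  [-2*t^2*exp(-3*t) + 6*t*exp(-3*t), t^2*exp(-3*t) - 5*t*exp(-3*t), -t^2*exp(-3*t) + 3*t*exp(-3*t) + exp(-3*t)]

Strategy: write B = P · J · P⁻¹ where J is a Jordan canonical form, so e^{tB} = P · e^{tJ} · P⁻¹, and e^{tJ} can be computed block-by-block.

B has Jordan form
J =
  [-3,  1,  0]
  [ 0, -3,  1]
  [ 0,  0, -3]
(up to reordering of blocks).

Per-block formulas:
  For a 3×3 Jordan block J_3(-3): exp(t · J_3(-3)) = e^(-3t)·(I + t·N + (t^2/2)·N^2), where N is the 3×3 nilpotent shift.

After assembling e^{tJ} and conjugating by P, we get:

e^{tB} =
  [t^2*exp(-3*t) - 2*t*exp(-3*t) + exp(-3*t), -t^2*exp(-3*t)/2 + 2*t*exp(-3*t), t^2*exp(-3*t)/2 - t*exp(-3*t)]
  [2*t*exp(-3*t), -t*exp(-3*t) + exp(-3*t), t*exp(-3*t)]
  [-2*t^2*exp(-3*t) + 6*t*exp(-3*t), t^2*exp(-3*t) - 5*t*exp(-3*t), -t^2*exp(-3*t) + 3*t*exp(-3*t) + exp(-3*t)]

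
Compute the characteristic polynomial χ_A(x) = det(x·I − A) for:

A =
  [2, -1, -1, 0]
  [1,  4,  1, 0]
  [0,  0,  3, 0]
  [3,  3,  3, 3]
x^4 - 12*x^3 + 54*x^2 - 108*x + 81

Expanding det(x·I − A) (e.g. by cofactor expansion or by noting that A is similar to its Jordan form J, which has the same characteristic polynomial as A) gives
  χ_A(x) = x^4 - 12*x^3 + 54*x^2 - 108*x + 81
which factors as (x - 3)^4. The eigenvalues (with algebraic multiplicities) are λ = 3 with multiplicity 4.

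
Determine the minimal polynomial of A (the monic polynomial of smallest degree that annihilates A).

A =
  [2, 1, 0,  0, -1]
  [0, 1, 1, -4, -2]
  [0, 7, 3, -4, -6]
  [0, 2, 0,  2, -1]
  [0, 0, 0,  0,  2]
x^3 - 6*x^2 + 12*x - 8

The characteristic polynomial is χ_A(x) = (x - 2)^5, so the eigenvalues are known. The minimal polynomial is
  m_A(x) = Π_λ (x − λ)^{k_λ}
where k_λ is the size of the *largest* Jordan block for λ (equivalently, the smallest k with (A − λI)^k v = 0 for every generalised eigenvector v of λ).

  λ = 2: largest Jordan block has size 3, contributing (x − 2)^3

So m_A(x) = (x - 2)^3 = x^3 - 6*x^2 + 12*x - 8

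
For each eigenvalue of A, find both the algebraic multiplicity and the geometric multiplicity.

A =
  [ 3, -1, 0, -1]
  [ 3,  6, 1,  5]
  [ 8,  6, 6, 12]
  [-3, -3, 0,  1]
λ = 4: alg = 4, geom = 2

Step 1 — factor the characteristic polynomial to read off the algebraic multiplicities:
  χ_A(x) = (x - 4)^4

Step 2 — compute geometric multiplicities via the rank-nullity identity g(λ) = n − rank(A − λI):
  rank(A − (4)·I) = 2, so dim ker(A − (4)·I) = n − 2 = 2

Summary:
  λ = 4: algebraic multiplicity = 4, geometric multiplicity = 2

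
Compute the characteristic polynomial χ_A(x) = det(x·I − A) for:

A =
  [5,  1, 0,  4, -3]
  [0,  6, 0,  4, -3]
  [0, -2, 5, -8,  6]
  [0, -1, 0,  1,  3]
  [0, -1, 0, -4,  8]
x^5 - 25*x^4 + 250*x^3 - 1250*x^2 + 3125*x - 3125

Expanding det(x·I − A) (e.g. by cofactor expansion or by noting that A is similar to its Jordan form J, which has the same characteristic polynomial as A) gives
  χ_A(x) = x^5 - 25*x^4 + 250*x^3 - 1250*x^2 + 3125*x - 3125
which factors as (x - 5)^5. The eigenvalues (with algebraic multiplicities) are λ = 5 with multiplicity 5.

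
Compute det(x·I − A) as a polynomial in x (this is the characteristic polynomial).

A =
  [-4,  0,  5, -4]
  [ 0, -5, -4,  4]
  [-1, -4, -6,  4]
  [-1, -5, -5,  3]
x^4 + 12*x^3 + 54*x^2 + 108*x + 81

Expanding det(x·I − A) (e.g. by cofactor expansion or by noting that A is similar to its Jordan form J, which has the same characteristic polynomial as A) gives
  χ_A(x) = x^4 + 12*x^3 + 54*x^2 + 108*x + 81
which factors as (x + 3)^4. The eigenvalues (with algebraic multiplicities) are λ = -3 with multiplicity 4.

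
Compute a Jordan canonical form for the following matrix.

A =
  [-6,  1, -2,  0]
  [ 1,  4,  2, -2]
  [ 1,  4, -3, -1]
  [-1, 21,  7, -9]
J_2(-5) ⊕ J_2(-2)

The characteristic polynomial is
  det(x·I − A) = x^4 + 14*x^3 + 69*x^2 + 140*x + 100 = (x + 2)^2*(x + 5)^2

Eigenvalues and multiplicities (the geometric multiplicity of λ is n − rank(A − λI), which equals the number of Jordan blocks for λ):
  λ = -5: algebraic multiplicity = 2, geometric multiplicity = 1
  λ = -2: algebraic multiplicity = 2, geometric multiplicity = 1

Determining the block sizes for each eigenvalue:
  λ = -5: one block (gm = 1), so the single block has size am = 2 → block sizes [2]
  λ = -2: one block (gm = 1), so the single block has size am = 2 → block sizes [2]

Assembling the blocks gives a Jordan form
J =
  [-5,  1,  0,  0]
  [ 0, -5,  0,  0]
  [ 0,  0, -2,  1]
  [ 0,  0,  0, -2]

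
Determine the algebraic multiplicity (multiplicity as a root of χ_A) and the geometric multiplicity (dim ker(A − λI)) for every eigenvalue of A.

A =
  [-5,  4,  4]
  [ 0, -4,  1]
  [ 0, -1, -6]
λ = -5: alg = 3, geom = 2

Step 1 — factor the characteristic polynomial to read off the algebraic multiplicities:
  χ_A(x) = (x + 5)^3

Step 2 — compute geometric multiplicities via the rank-nullity identity g(λ) = n − rank(A − λI):
  rank(A − (-5)·I) = 1, so dim ker(A − (-5)·I) = n − 1 = 2

Summary:
  λ = -5: algebraic multiplicity = 3, geometric multiplicity = 2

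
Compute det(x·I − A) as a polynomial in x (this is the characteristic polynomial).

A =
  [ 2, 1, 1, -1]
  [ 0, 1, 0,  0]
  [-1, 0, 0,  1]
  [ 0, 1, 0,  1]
x^4 - 4*x^3 + 6*x^2 - 4*x + 1

Expanding det(x·I − A) (e.g. by cofactor expansion or by noting that A is similar to its Jordan form J, which has the same characteristic polynomial as A) gives
  χ_A(x) = x^4 - 4*x^3 + 6*x^2 - 4*x + 1
which factors as (x - 1)^4. The eigenvalues (with algebraic multiplicities) are λ = 1 with multiplicity 4.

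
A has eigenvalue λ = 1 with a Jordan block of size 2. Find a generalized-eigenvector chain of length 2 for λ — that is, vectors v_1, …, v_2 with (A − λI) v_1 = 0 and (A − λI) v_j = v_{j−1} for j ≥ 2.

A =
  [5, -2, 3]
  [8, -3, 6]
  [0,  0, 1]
A Jordan chain for λ = 1 of length 2:
v_1 = (4, 8, 0)ᵀ
v_2 = (1, 0, 0)ᵀ

Let N = A − (1)·I. We want v_2 with N^2 v_2 = 0 but N^1 v_2 ≠ 0; then v_{j-1} := N · v_j for j = 2, …, 2.

Pick v_2 = (1, 0, 0)ᵀ.
Then v_1 = N · v_2 = (4, 8, 0)ᵀ.

Sanity check: (A − (1)·I) v_1 = (0, 0, 0)ᵀ = 0. ✓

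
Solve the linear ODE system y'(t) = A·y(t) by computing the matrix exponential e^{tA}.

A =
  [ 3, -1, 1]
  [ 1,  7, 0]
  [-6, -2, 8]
e^{tA} =
  [t^2*exp(6*t) - 3*t*exp(6*t) + exp(6*t), -t*exp(6*t), -t^2*exp(6*t)/2 + t*exp(6*t)]
  [-t^2*exp(6*t) + t*exp(6*t), t*exp(6*t) + exp(6*t), t^2*exp(6*t)/2]
  [2*t^2*exp(6*t) - 6*t*exp(6*t), -2*t*exp(6*t), -t^2*exp(6*t) + 2*t*exp(6*t) + exp(6*t)]

Strategy: write A = P · J · P⁻¹ where J is a Jordan canonical form, so e^{tA} = P · e^{tJ} · P⁻¹, and e^{tJ} can be computed block-by-block.

A has Jordan form
J =
  [6, 1, 0]
  [0, 6, 1]
  [0, 0, 6]
(up to reordering of blocks).

Per-block formulas:
  For a 3×3 Jordan block J_3(6): exp(t · J_3(6)) = e^(6t)·(I + t·N + (t^2/2)·N^2), where N is the 3×3 nilpotent shift.

After assembling e^{tJ} and conjugating by P, we get:

e^{tA} =
  [t^2*exp(6*t) - 3*t*exp(6*t) + exp(6*t), -t*exp(6*t), -t^2*exp(6*t)/2 + t*exp(6*t)]
  [-t^2*exp(6*t) + t*exp(6*t), t*exp(6*t) + exp(6*t), t^2*exp(6*t)/2]
  [2*t^2*exp(6*t) - 6*t*exp(6*t), -2*t*exp(6*t), -t^2*exp(6*t) + 2*t*exp(6*t) + exp(6*t)]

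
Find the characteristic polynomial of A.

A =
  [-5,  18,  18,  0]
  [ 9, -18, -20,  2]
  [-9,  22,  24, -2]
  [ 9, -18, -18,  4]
x^4 - 5*x^3 - 18*x^2 + 128*x - 160

Expanding det(x·I − A) (e.g. by cofactor expansion or by noting that A is similar to its Jordan form J, which has the same characteristic polynomial as A) gives
  χ_A(x) = x^4 - 5*x^3 - 18*x^2 + 128*x - 160
which factors as (x - 4)^2*(x - 2)*(x + 5). The eigenvalues (with algebraic multiplicities) are λ = -5 with multiplicity 1, λ = 2 with multiplicity 1, λ = 4 with multiplicity 2.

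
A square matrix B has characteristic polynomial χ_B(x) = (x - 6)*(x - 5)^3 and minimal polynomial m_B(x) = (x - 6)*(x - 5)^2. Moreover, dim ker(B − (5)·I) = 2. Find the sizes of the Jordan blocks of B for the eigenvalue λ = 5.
Block sizes for λ = 5: [2, 1]

Step 1 — from the characteristic polynomial, algebraic multiplicity of λ = 5 is 3. From dim ker(B − (5)·I) = 2, there are exactly 2 Jordan blocks for λ = 5.
Step 2 — from the minimal polynomial, the factor (x − 5)^2 tells us the largest block for λ = 5 has size 2.
Step 3 — with total size 3, 2 blocks, and largest block 2, the block sizes (in nonincreasing order) are [2, 1].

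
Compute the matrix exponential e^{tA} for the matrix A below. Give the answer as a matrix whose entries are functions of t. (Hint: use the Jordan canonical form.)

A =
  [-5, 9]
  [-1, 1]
e^{tA} =
  [-3*t*exp(-2*t) + exp(-2*t), 9*t*exp(-2*t)]
  [-t*exp(-2*t), 3*t*exp(-2*t) + exp(-2*t)]

Strategy: write A = P · J · P⁻¹ where J is a Jordan canonical form, so e^{tA} = P · e^{tJ} · P⁻¹, and e^{tJ} can be computed block-by-block.

A has Jordan form
J =
  [-2,  1]
  [ 0, -2]
(up to reordering of blocks).

Per-block formulas:
  For a 2×2 Jordan block J_2(-2): exp(t · J_2(-2)) = e^(-2t)·(I + t·N), where N is the 2×2 nilpotent shift.

After assembling e^{tJ} and conjugating by P, we get:

e^{tA} =
  [-3*t*exp(-2*t) + exp(-2*t), 9*t*exp(-2*t)]
  [-t*exp(-2*t), 3*t*exp(-2*t) + exp(-2*t)]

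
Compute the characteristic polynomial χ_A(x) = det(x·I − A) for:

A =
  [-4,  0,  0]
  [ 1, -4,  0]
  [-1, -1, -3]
x^3 + 11*x^2 + 40*x + 48

Expanding det(x·I − A) (e.g. by cofactor expansion or by noting that A is similar to its Jordan form J, which has the same characteristic polynomial as A) gives
  χ_A(x) = x^3 + 11*x^2 + 40*x + 48
which factors as (x + 3)*(x + 4)^2. The eigenvalues (with algebraic multiplicities) are λ = -4 with multiplicity 2, λ = -3 with multiplicity 1.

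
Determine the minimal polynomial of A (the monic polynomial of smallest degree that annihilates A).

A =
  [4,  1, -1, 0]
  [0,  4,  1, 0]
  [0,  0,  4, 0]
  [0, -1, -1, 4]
x^3 - 12*x^2 + 48*x - 64

The characteristic polynomial is χ_A(x) = (x - 4)^4, so the eigenvalues are known. The minimal polynomial is
  m_A(x) = Π_λ (x − λ)^{k_λ}
where k_λ is the size of the *largest* Jordan block for λ (equivalently, the smallest k with (A − λI)^k v = 0 for every generalised eigenvector v of λ).

  λ = 4: largest Jordan block has size 3, contributing (x − 4)^3

So m_A(x) = (x - 4)^3 = x^3 - 12*x^2 + 48*x - 64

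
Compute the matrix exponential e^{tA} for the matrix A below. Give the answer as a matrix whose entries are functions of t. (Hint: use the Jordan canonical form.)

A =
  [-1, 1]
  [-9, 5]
e^{tA} =
  [-3*t*exp(2*t) + exp(2*t), t*exp(2*t)]
  [-9*t*exp(2*t), 3*t*exp(2*t) + exp(2*t)]

Strategy: write A = P · J · P⁻¹ where J is a Jordan canonical form, so e^{tA} = P · e^{tJ} · P⁻¹, and e^{tJ} can be computed block-by-block.

A has Jordan form
J =
  [2, 1]
  [0, 2]
(up to reordering of blocks).

Per-block formulas:
  For a 2×2 Jordan block J_2(2): exp(t · J_2(2)) = e^(2t)·(I + t·N), where N is the 2×2 nilpotent shift.

After assembling e^{tJ} and conjugating by P, we get:

e^{tA} =
  [-3*t*exp(2*t) + exp(2*t), t*exp(2*t)]
  [-9*t*exp(2*t), 3*t*exp(2*t) + exp(2*t)]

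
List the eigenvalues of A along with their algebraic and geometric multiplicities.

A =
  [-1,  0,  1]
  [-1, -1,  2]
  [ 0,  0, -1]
λ = -1: alg = 3, geom = 1

Step 1 — factor the characteristic polynomial to read off the algebraic multiplicities:
  χ_A(x) = (x + 1)^3

Step 2 — compute geometric multiplicities via the rank-nullity identity g(λ) = n − rank(A − λI):
  rank(A − (-1)·I) = 2, so dim ker(A − (-1)·I) = n − 2 = 1

Summary:
  λ = -1: algebraic multiplicity = 3, geometric multiplicity = 1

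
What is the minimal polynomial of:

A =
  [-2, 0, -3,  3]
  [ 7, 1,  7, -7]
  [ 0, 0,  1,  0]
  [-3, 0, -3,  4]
x^2 - 2*x + 1

The characteristic polynomial is χ_A(x) = (x - 1)^4, so the eigenvalues are known. The minimal polynomial is
  m_A(x) = Π_λ (x − λ)^{k_λ}
where k_λ is the size of the *largest* Jordan block for λ (equivalently, the smallest k with (A − λI)^k v = 0 for every generalised eigenvector v of λ).

  λ = 1: largest Jordan block has size 2, contributing (x − 1)^2

So m_A(x) = (x - 1)^2 = x^2 - 2*x + 1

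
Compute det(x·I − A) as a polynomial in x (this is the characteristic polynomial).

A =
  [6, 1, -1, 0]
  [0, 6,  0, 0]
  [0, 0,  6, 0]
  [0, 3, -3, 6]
x^4 - 24*x^3 + 216*x^2 - 864*x + 1296

Expanding det(x·I − A) (e.g. by cofactor expansion or by noting that A is similar to its Jordan form J, which has the same characteristic polynomial as A) gives
  χ_A(x) = x^4 - 24*x^3 + 216*x^2 - 864*x + 1296
which factors as (x - 6)^4. The eigenvalues (with algebraic multiplicities) are λ = 6 with multiplicity 4.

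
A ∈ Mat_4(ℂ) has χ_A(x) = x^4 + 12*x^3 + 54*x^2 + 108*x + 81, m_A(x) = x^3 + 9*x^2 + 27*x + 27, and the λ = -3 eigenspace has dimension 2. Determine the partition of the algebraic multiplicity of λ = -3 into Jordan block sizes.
Block sizes for λ = -3: [3, 1]

Step 1 — from the characteristic polynomial, algebraic multiplicity of λ = -3 is 4. From dim ker(A − (-3)·I) = 2, there are exactly 2 Jordan blocks for λ = -3.
Step 2 — from the minimal polynomial, the factor (x + 3)^3 tells us the largest block for λ = -3 has size 3.
Step 3 — with total size 4, 2 blocks, and largest block 3, the block sizes (in nonincreasing order) are [3, 1].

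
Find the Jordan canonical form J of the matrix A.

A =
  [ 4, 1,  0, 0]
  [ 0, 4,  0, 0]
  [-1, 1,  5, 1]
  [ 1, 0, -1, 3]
J_2(4) ⊕ J_2(4)

The characteristic polynomial is
  det(x·I − A) = x^4 - 16*x^3 + 96*x^2 - 256*x + 256 = (x - 4)^4

Eigenvalues and multiplicities (the geometric multiplicity of λ is n − rank(A − λI), which equals the number of Jordan blocks for λ):
  λ = 4: algebraic multiplicity = 4, geometric multiplicity = 2

Determining the block sizes for each eigenvalue:
  λ = 4: with am = 4 and gm = 2, the partition is not yet determined (e.g. several partitions of 4 into 2 parts exist). Let N = A − (4)·I. Computing rank(N^1) = 2, rank(N^2) = 0; the number of blocks of size ≥ j is rank(N^{j−1}) − rank(N^j), giving [2, 2]. So we have 2 block(s) of size 2 → block sizes [2, 2]

Assembling the blocks gives a Jordan form
J =
  [4, 1, 0, 0]
  [0, 4, 0, 0]
  [0, 0, 4, 1]
  [0, 0, 0, 4]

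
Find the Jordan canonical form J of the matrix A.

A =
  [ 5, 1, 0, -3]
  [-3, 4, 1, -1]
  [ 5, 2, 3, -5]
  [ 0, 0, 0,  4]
J_3(4) ⊕ J_1(4)

The characteristic polynomial is
  det(x·I − A) = x^4 - 16*x^3 + 96*x^2 - 256*x + 256 = (x - 4)^4

Eigenvalues and multiplicities (the geometric multiplicity of λ is n − rank(A − λI), which equals the number of Jordan blocks for λ):
  λ = 4: algebraic multiplicity = 4, geometric multiplicity = 2

Determining the block sizes for each eigenvalue:
  λ = 4: with am = 4 and gm = 2, the partition is not yet determined (e.g. several partitions of 4 into 2 parts exist). Let N = A − (4)·I. Computing rank(N^1) = 2, rank(N^2) = 1, rank(N^3) = 0; the number of blocks of size ≥ j is rank(N^{j−1}) − rank(N^j), giving [2, 1, 1]. So we have 1 block(s) of size 3, 1 block(s) of size 1 → block sizes [3, 1]

Assembling the blocks gives a Jordan form
J =
  [4, 1, 0, 0]
  [0, 4, 1, 0]
  [0, 0, 4, 0]
  [0, 0, 0, 4]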